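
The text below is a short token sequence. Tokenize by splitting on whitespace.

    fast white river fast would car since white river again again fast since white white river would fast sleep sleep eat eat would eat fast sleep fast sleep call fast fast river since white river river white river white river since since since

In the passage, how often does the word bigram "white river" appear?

Scanning the 42 overlapping bigram windows for "white river":
  position 2–3: white river
  position 8–9: white river
  position 15–16: white river
  position 34–35: white river
  position 37–38: white river
  position 39–40: white river

6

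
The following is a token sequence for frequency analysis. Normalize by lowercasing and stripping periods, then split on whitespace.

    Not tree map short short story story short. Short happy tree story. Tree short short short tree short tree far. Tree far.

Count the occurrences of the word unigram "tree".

6

Scanning the 22 tokens for "tree":
  position 2: tree
  position 11: tree
  position 13: tree
  position 17: tree
  position 19: tree
  position 21: tree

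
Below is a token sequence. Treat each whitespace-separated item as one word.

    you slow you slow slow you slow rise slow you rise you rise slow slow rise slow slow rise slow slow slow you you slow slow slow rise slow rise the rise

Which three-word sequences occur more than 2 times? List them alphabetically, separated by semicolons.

Trigram counts meeting the condition (more than 2 times):
  rise slow slow: 3
  slow rise slow: 4
  slow slow rise: 3

rise slow slow; slow rise slow; slow slow rise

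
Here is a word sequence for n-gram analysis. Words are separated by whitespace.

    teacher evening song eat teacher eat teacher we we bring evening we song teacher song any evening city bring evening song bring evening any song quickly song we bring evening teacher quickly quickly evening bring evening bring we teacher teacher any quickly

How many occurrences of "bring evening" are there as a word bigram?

Scanning the 41 overlapping bigram windows for "bring evening":
  position 10–11: bring evening
  position 19–20: bring evening
  position 22–23: bring evening
  position 29–30: bring evening
  position 35–36: bring evening

5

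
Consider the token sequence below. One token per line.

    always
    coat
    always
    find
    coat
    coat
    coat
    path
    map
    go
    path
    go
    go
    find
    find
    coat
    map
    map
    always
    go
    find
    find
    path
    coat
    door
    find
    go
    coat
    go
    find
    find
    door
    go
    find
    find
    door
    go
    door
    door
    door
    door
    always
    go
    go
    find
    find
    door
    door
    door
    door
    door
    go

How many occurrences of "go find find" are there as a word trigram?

Scanning the 50 overlapping trigram windows for "go find find":
  position 13–15: go find find
  position 20–22: go find find
  position 29–31: go find find
  position 33–35: go find find
  position 44–46: go find find

5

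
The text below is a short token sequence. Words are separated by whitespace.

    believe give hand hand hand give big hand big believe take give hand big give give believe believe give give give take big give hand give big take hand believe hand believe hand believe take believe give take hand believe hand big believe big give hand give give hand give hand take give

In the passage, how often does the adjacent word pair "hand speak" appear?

0

Scanning the 52 overlapping bigram windows for "hand speak":
  (none found)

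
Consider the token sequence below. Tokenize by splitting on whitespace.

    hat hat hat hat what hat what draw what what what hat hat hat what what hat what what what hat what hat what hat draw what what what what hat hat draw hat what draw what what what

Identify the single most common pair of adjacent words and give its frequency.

Bigram frequencies (highest first):
  what what: 10
  hat what: 7
  what hat: 7
  hat hat: 6
  draw what: 3
  what draw: 2
  … (2 more, each ≤ 2)

"what what", 10 times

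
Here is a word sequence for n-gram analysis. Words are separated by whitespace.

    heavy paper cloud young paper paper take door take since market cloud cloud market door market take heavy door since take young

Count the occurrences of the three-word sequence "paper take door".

1

Scanning the 20 overlapping trigram windows for "paper take door":
  position 6–8: paper take door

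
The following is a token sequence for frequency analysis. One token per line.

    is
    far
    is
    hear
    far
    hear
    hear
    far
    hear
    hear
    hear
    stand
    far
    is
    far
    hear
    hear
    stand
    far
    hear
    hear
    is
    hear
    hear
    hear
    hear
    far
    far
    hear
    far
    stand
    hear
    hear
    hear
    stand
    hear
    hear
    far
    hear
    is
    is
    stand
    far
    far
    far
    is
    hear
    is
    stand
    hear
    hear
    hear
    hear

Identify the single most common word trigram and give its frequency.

Trigram frequencies (highest first):
  hear hear hear: 6
  far hear hear: 4
  hear far hear: 3
  hear hear far: 3
  hear hear stand: 3
  stand hear hear: 3
  … (27 more, each ≤ 2)

"hear hear hear", 6 times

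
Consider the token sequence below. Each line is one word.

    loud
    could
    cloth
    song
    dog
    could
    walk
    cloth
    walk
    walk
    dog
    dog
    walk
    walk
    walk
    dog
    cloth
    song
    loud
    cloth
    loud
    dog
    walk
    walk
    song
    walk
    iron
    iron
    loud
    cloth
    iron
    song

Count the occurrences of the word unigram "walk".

9

Scanning the 32 tokens for "walk":
  position 7: walk
  position 9: walk
  position 10: walk
  position 13: walk
  position 14: walk
  position 15: walk
  position 23: walk
  position 24: walk
  position 26: walk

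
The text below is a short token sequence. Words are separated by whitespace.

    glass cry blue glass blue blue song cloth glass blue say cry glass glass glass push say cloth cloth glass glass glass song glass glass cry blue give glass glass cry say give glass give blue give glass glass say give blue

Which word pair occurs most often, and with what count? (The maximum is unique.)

"glass glass", 7 times

Bigram frequencies (highest first):
  glass glass: 7
  glass cry: 3
  give glass: 3
  cry blue: 2
  glass blue: 2
  cloth glass: 2
  … (19 more, each ≤ 2)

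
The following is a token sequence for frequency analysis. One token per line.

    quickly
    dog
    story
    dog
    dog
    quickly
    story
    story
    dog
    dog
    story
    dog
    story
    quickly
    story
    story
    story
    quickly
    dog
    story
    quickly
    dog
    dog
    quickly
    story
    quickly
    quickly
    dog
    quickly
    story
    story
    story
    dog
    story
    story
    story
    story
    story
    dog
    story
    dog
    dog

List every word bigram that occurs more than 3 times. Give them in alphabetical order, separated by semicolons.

Bigram counts meeting the condition (more than 3 times):
  dog dog: 4
  dog story: 6
  quickly dog: 4
  quickly story: 4
  story dog: 6
  story quickly: 4
  story story: 9

dog dog; dog story; quickly dog; quickly story; story dog; story quickly; story story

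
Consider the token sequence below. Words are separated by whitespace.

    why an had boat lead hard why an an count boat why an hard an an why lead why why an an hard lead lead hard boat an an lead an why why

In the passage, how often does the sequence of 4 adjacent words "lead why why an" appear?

Scanning the 30 overlapping 4-gram windows for "lead why why an":
  position 18–21: lead why why an

1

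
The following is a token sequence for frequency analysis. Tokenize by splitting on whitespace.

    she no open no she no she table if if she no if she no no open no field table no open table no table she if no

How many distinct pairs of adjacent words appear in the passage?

28 tokens → 27 bigram windows in total.
Repeated bigrams (each contributes count−1 duplicates):
  she no: 4
  no open: 3
  if she: 2
  no she: 2
  open no: 2
  table no: 2
9 duplicate windows → 27 − 9 = 18 distinct.

18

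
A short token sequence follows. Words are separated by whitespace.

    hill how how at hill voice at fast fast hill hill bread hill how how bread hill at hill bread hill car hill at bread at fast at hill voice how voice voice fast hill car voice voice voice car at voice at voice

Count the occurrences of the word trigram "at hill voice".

Scanning the 42 overlapping trigram windows for "at hill voice":
  position 4–6: at hill voice
  position 28–30: at hill voice

2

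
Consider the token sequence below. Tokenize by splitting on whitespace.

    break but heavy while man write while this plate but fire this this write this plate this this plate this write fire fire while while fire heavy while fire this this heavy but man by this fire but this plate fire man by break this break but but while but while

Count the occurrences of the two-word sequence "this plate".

Scanning the 50 overlapping bigram windows for "this plate":
  position 8–9: this plate
  position 15–16: this plate
  position 18–19: this plate
  position 39–40: this plate

4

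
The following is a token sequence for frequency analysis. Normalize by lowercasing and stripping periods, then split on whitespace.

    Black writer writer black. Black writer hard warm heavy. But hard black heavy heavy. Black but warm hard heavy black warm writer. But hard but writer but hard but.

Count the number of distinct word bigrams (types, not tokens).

22

29 tokens → 28 bigram windows in total.
Repeated bigrams (each contributes count−1 duplicates):
  but hard: 3
  black writer: 2
  hard but: 2
  heavy black: 2
  writer but: 2
6 duplicate windows → 28 − 6 = 22 distinct.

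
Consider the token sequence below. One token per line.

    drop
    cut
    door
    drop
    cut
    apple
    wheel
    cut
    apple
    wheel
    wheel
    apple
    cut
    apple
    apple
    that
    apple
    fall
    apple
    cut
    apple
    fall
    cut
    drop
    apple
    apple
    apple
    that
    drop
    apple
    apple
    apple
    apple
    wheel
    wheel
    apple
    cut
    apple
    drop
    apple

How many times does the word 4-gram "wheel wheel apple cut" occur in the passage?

2

Scanning the 37 overlapping 4-gram windows for "wheel wheel apple cut":
  position 10–13: wheel wheel apple cut
  position 34–37: wheel wheel apple cut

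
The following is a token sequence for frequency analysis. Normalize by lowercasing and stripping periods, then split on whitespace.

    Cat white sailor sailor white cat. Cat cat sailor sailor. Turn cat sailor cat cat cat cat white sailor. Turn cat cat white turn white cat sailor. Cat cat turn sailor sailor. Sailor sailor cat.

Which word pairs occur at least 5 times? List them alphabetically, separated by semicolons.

cat cat; sailor sailor

Bigram counts meeting the condition (at least 5 times):
  cat cat: 7
  sailor sailor: 5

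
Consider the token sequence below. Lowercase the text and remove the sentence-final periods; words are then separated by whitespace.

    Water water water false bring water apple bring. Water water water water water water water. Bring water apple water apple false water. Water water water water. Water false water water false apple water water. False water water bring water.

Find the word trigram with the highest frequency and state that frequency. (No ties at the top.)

"water water water", 10 times

Trigram frequencies (highest first):
  water water water: 10
  water water false: 4
  false water water: 3
  bring water apple: 2
  water water bring: 2
  water bring water: 2
  … (13 more, each ≤ 2)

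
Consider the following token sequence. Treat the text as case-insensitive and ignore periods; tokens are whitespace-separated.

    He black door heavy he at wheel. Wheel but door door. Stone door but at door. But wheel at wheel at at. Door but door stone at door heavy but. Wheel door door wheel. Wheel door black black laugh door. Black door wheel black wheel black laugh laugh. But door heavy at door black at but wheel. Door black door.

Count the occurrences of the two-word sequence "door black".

Scanning the 59 overlapping bigram windows for "door black":
  position 36–37: door black
  position 40–41: door black
  position 53–54: door black
  position 58–59: door black

4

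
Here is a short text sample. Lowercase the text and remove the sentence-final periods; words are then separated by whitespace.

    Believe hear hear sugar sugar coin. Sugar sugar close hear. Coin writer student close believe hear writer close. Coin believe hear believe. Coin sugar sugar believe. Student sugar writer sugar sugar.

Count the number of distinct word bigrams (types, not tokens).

24

31 tokens → 30 bigram windows in total.
Repeated bigrams (each contributes count−1 duplicates):
  sugar sugar: 4
  believe hear: 3
  coin sugar: 2
6 duplicate windows → 30 − 6 = 24 distinct.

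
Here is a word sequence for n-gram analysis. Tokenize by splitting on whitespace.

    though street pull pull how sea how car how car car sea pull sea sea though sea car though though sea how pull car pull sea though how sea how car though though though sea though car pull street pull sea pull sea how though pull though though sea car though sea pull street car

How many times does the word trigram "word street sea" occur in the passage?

0

Scanning the 53 overlapping trigram windows for "word street sea":
  (none found)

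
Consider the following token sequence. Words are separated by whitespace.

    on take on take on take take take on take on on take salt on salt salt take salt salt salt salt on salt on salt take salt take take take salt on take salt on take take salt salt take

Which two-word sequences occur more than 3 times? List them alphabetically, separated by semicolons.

Bigram counts meeting the condition (more than 3 times):
  on take: 7
  salt on: 5
  salt salt: 5
  salt take: 4
  take on: 4
  take salt: 6
  take take: 5

on take; salt on; salt salt; salt take; take on; take salt; take take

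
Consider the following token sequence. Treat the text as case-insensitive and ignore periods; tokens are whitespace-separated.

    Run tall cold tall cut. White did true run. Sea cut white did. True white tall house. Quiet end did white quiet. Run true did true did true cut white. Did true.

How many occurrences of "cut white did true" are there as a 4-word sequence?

3

Scanning the 29 overlapping 4-gram windows for "cut white did true":
  position 5–8: cut white did true
  position 11–14: cut white did true
  position 29–32: cut white did true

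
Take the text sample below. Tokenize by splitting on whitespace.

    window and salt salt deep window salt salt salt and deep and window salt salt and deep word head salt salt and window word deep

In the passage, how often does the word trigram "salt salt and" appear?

Scanning the 23 overlapping trigram windows for "salt salt and":
  position 8–10: salt salt and
  position 14–16: salt salt and
  position 20–22: salt salt and

3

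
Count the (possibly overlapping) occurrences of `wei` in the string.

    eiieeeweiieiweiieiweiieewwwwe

Sliding a length-3 window over the 29 characters (27 positions):
  position 7–9: wei
  position 13–15: wei
  position 19–21: wei

3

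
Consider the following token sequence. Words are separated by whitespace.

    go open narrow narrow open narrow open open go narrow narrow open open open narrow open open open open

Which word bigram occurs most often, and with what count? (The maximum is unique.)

Bigram frequencies (highest first):
  open open: 6
  narrow open: 4
  open narrow: 3
  narrow narrow: 2
  go open: 1
  open go: 1
  … (1 more, each ≤ 1)

"open open", 6 times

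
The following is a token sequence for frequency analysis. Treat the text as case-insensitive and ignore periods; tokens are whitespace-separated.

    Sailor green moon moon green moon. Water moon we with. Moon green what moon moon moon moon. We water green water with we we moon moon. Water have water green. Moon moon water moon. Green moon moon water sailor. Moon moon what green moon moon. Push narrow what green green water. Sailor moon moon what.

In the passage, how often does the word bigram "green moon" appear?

Scanning the 54 overlapping bigram windows for "green moon":
  position 2–3: green moon
  position 5–6: green moon
  position 30–31: green moon
  position 35–36: green moon
  position 43–44: green moon

5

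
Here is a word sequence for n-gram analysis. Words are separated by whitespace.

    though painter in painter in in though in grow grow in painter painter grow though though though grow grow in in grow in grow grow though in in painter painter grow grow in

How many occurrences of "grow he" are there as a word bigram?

Scanning the 32 overlapping bigram windows for "grow he":
  (none found)

0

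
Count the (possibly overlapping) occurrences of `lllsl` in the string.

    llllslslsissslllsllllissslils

2

Sliding a length-5 window over the 29 characters (25 positions):
  position 2–6: lllsl
  position 14–18: lllsl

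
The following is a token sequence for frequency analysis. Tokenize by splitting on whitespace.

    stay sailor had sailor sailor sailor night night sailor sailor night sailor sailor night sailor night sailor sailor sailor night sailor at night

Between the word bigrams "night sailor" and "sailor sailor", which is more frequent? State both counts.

"sailor sailor" (6 vs 5)

"night sailor": 5 occurrences
"sailor sailor": 6 occurrences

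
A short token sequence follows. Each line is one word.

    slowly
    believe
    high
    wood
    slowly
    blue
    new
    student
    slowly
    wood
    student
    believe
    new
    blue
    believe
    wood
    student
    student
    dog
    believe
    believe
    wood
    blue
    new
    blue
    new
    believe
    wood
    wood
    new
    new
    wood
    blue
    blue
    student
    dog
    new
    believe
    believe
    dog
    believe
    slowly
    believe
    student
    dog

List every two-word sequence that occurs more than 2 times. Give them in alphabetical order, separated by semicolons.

Bigram counts meeting the condition (more than 2 times):
  believe wood: 3
  blue new: 3
  student dog: 3

believe wood; blue new; student dog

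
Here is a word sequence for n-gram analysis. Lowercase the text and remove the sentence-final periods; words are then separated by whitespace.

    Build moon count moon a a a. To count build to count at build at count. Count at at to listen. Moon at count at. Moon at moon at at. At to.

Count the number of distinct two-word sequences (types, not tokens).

32 tokens → 31 bigram windows in total.
Repeated bigrams (each contributes count−1 duplicates):
  at at: 3
  count at: 3
  moon at: 3
  a a: 2
  at count: 2
  at moon: 2
  at to: 2
  to count: 2
11 duplicate windows → 31 − 11 = 20 distinct.

20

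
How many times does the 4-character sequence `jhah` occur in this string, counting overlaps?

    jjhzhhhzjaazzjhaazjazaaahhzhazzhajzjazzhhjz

Sliding a length-4 window over the 43 characters (40 positions):
  (no match at any position)

0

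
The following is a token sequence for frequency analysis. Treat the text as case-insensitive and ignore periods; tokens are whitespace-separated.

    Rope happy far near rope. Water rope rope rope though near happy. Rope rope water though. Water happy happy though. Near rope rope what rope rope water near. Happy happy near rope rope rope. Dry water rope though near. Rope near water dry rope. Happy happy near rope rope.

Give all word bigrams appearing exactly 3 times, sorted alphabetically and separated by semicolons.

Bigram counts meeting the condition (exactly 3 times):
  happy happy: 3
  rope water: 3
  though near: 3

happy happy; rope water; though near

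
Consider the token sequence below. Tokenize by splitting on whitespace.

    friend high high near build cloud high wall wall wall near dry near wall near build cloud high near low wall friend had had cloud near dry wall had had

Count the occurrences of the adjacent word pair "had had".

Scanning the 29 overlapping bigram windows for "had had":
  position 23–24: had had
  position 29–30: had had

2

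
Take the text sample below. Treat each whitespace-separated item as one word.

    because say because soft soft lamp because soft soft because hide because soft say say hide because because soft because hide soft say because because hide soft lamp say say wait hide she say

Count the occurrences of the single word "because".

10

Scanning the 34 tokens for "because":
  position 1: because
  position 3: because
  position 7: because
  position 10: because
  position 12: because
  position 17: because
  position 18: because
  position 20: because
  position 24: because
  position 25: because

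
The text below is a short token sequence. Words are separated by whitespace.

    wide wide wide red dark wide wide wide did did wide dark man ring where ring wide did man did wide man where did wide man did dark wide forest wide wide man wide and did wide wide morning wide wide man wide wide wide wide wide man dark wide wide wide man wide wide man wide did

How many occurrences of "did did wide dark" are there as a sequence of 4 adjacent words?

Scanning the 55 overlapping 4-gram windows for "did did wide dark":
  position 9–12: did did wide dark

1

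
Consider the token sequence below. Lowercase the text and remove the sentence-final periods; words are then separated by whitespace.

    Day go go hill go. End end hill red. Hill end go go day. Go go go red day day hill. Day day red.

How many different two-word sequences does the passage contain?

18

24 tokens → 23 bigram windows in total.
Repeated bigrams (each contributes count−1 duplicates):
  go go: 4
  day day: 2
  day go: 2
5 duplicate windows → 23 − 5 = 18 distinct.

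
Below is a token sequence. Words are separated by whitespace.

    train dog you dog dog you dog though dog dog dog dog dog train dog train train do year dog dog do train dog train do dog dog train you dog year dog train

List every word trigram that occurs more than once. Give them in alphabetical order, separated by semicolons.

Trigram counts meeting the condition (more than once):
  dog dog dog: 3
  dog dog train: 2
  dog you dog: 2
  train dog train: 2

dog dog dog; dog dog train; dog you dog; train dog train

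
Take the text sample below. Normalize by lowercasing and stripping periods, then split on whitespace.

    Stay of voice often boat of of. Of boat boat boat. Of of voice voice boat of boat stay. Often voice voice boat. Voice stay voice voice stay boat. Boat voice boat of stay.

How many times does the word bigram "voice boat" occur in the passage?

Scanning the 33 overlapping bigram windows for "voice boat":
  position 15–16: voice boat
  position 22–23: voice boat
  position 31–32: voice boat

3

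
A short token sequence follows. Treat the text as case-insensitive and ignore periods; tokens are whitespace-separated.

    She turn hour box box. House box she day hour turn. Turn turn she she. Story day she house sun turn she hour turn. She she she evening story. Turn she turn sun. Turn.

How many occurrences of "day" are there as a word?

Scanning the 34 tokens for "day":
  position 9: day
  position 17: day

2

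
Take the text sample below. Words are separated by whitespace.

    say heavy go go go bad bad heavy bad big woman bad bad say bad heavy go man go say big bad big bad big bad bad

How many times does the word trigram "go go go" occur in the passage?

Scanning the 25 overlapping trigram windows for "go go go":
  position 3–5: go go go

1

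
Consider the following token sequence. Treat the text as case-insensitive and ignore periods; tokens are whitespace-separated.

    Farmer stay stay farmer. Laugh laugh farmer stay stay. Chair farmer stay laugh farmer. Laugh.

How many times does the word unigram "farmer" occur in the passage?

5

Scanning the 15 tokens for "farmer":
  position 1: farmer
  position 4: farmer
  position 7: farmer
  position 11: farmer
  position 14: farmer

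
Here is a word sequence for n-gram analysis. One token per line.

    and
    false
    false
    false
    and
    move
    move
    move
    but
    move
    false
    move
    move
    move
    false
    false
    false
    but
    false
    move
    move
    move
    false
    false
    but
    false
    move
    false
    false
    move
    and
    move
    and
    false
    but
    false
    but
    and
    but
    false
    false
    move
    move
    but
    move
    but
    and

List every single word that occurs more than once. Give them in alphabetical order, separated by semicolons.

and; but; false; move

Unigram counts meeting the condition (more than once):
  and: 6
  but: 8
  false: 17
  move: 16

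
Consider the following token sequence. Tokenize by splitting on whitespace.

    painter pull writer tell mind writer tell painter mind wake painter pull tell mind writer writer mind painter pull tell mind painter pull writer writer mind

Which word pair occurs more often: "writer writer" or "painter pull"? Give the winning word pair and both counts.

"painter pull" (4 vs 2)

"writer writer": 2 occurrences
"painter pull": 4 occurrences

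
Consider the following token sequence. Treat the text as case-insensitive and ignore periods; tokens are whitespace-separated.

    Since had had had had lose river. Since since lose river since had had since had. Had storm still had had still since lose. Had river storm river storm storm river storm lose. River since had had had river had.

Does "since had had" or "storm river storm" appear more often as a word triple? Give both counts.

"since had had": 4 occurrences
"storm river storm": 2 occurrences

"since had had" (4 vs 2)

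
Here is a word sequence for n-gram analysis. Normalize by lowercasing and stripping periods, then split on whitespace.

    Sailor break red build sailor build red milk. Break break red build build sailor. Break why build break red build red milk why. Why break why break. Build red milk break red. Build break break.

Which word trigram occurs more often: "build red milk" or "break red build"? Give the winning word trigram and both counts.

"break red build" (4 vs 3)

"build red milk": 3 occurrences
"break red build": 4 occurrences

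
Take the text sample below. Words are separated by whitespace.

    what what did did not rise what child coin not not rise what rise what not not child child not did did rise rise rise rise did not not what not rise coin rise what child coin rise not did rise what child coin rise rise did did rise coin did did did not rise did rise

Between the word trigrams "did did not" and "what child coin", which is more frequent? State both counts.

"did did not": 2 occurrences
"what child coin": 3 occurrences

"what child coin" (3 vs 2)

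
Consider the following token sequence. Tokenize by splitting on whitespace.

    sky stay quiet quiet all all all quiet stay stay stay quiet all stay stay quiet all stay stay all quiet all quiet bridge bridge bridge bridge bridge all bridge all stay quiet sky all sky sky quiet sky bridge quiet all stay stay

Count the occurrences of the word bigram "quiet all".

Scanning the 43 overlapping bigram windows for "quiet all":
  position 4–5: quiet all
  position 12–13: quiet all
  position 16–17: quiet all
  position 21–22: quiet all
  position 41–42: quiet all

5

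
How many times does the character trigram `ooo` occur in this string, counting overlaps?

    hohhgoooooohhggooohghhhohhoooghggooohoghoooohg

Sliding a length-3 window over the 46 characters (44 positions):
  position 6–8: ooo
  position 7–9: ooo
  position 8–10: ooo
  position 9–11: ooo
  position 16–18: ooo
  position 27–29: ooo
  position 34–36: ooo
  position 41–43: ooo
  position 42–44: ooo

9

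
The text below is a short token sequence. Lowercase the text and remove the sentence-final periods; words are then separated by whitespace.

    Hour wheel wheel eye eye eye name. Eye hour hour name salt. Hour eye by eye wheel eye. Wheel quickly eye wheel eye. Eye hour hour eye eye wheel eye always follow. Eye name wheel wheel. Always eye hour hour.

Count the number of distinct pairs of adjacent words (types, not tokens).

40 tokens → 39 bigram windows in total.
Repeated bigrams (each contributes count−1 duplicates):
  eye eye: 4
  eye wheel: 4
  wheel eye: 4
  eye hour: 3
  hour hour: 3
  eye name: 2
  hour eye: 2
  wheel wheel: 2
16 duplicate windows → 39 − 16 = 23 distinct.

23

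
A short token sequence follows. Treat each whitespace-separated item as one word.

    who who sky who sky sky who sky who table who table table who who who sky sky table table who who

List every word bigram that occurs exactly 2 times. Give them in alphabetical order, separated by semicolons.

sky sky; table table; who table

Bigram counts meeting the condition (exactly 2 times):
  sky sky: 2
  table table: 2
  who table: 2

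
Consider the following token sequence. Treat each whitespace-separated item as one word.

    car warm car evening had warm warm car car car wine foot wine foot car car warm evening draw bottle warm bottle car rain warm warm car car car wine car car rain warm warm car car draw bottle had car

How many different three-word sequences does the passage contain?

41 tokens → 39 trigram windows in total.
Repeated trigrams (each contributes count−1 duplicates):
  warm car car: 3
  warm warm car: 3
  car car car: 2
  car car wine: 2
  car rain warm: 2
  rain warm warm: 2
8 duplicate windows → 39 − 8 = 31 distinct.

31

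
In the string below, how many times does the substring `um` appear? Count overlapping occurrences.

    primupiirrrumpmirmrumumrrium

Sliding a length-2 window over the 28 characters (27 positions):
  position 12–13: um
  position 20–21: um
  position 22–23: um
  position 27–28: um

4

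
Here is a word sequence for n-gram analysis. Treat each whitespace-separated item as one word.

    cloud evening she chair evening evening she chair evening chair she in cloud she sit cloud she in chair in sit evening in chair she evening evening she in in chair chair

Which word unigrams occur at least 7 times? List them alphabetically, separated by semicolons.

Unigram counts meeting the condition (at least 7 times):
  chair: 7
  evening: 7
  she: 7

chair; evening; she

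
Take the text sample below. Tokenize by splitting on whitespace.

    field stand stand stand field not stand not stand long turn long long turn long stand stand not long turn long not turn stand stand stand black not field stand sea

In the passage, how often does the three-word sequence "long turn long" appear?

3

Scanning the 29 overlapping trigram windows for "long turn long":
  position 10–12: long turn long
  position 13–15: long turn long
  position 19–21: long turn long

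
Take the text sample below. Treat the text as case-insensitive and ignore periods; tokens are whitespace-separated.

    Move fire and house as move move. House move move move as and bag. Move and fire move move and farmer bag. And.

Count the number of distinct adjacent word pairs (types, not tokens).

18

23 tokens → 22 bigram windows in total.
Repeated bigrams (each contributes count−1 duplicates):
  move move: 4
  move and: 2
4 duplicate windows → 22 − 4 = 18 distinct.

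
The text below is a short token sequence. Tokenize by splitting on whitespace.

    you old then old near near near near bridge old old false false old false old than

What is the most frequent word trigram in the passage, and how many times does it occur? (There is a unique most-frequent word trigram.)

Trigram frequencies (highest first):
  near near near: 2
  you old then: 1
  old then old: 1
  then old near: 1
  old near near: 1
  near near bridge: 1
  … (8 more, each ≤ 1)

"near near near", 2 times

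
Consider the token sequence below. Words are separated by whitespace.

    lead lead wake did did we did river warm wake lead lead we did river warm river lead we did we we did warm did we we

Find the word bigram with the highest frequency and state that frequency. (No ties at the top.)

Bigram frequencies (highest first):
  we did: 4
  did we: 3
  lead lead: 2
  did river: 2
  river warm: 2
  lead we: 2
  … (10 more, each ≤ 2)

"we did", 4 times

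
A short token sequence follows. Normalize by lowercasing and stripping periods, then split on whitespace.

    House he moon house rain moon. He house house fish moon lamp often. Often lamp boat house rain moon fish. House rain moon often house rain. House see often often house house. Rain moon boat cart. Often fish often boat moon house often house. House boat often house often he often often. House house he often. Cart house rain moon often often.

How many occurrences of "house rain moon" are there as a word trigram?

5

Scanning the 60 overlapping trigram windows for "house rain moon":
  position 4–6: house rain moon
  position 17–19: house rain moon
  position 21–23: house rain moon
  position 32–34: house rain moon
  position 58–60: house rain moon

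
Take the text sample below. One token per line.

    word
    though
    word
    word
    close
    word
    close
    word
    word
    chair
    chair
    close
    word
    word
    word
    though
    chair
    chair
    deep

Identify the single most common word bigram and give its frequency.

Bigram frequencies (highest first):
  word word: 4
  close word: 3
  word though: 2
  word close: 2
  chair chair: 2
  though word: 1
  … (4 more, each ≤ 1)

"word word", 4 times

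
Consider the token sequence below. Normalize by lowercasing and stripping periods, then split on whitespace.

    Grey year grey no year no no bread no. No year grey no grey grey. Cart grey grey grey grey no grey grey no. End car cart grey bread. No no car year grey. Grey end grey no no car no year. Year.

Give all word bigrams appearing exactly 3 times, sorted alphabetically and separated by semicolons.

Bigram counts meeting the condition (exactly 3 times):
  no year: 3
  year grey: 3

no year; year grey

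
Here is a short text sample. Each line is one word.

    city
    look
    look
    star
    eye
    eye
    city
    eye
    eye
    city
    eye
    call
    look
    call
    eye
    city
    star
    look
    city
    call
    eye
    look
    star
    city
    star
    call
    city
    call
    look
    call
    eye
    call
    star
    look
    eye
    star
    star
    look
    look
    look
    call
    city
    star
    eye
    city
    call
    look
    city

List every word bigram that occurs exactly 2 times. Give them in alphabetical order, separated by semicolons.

Bigram counts meeting the condition (exactly 2 times):
  call city: 2
  city eye: 2
  eye call: 2
  eye eye: 2
  look city: 2
  look star: 2
  star eye: 2

call city; city eye; eye call; eye eye; look city; look star; star eye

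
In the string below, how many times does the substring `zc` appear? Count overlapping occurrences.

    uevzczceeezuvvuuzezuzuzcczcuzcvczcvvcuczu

6

Sliding a length-2 window over the 41 characters (40 positions):
  position 4–5: zc
  position 6–7: zc
  position 23–24: zc
  position 26–27: zc
  position 29–30: zc
  position 33–34: zc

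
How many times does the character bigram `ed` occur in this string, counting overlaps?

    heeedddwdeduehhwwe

2

Sliding a length-2 window over the 18 characters (17 positions):
  position 4–5: ed
  position 10–11: ed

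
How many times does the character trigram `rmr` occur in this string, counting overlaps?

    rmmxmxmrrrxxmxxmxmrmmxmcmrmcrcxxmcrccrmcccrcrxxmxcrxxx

Sliding a length-3 window over the 54 characters (52 positions):
  (no match at any position)

0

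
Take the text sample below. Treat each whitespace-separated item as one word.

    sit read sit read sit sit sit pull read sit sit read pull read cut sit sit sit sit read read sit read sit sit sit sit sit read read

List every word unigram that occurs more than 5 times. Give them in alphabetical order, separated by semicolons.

read; sit

Unigram counts meeting the condition (more than 5 times):
  read: 10
  sit: 17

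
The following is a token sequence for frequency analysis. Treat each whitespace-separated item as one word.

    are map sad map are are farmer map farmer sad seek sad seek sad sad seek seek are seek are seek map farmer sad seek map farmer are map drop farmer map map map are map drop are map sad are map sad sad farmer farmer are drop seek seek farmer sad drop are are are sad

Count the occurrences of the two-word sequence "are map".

Scanning the 56 overlapping bigram windows for "are map":
  position 1–2: are map
  position 28–29: are map
  position 35–36: are map
  position 38–39: are map
  position 41–42: are map

5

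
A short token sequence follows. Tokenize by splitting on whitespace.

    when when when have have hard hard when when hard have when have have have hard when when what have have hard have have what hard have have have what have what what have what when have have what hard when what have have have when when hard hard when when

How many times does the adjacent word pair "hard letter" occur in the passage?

0

Scanning the 50 overlapping bigram windows for "hard letter":
  (none found)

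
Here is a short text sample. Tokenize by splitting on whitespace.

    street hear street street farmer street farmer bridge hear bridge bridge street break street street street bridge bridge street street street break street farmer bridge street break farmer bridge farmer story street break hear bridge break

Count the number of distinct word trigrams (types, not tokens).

29

36 tokens → 34 trigram windows in total.
Repeated trigrams (each contributes count−1 duplicates):
  bridge bridge street: 2
  bridge street break: 2
  street break street: 2
  street farmer bridge: 2
  street street street: 2
5 duplicate windows → 34 − 5 = 29 distinct.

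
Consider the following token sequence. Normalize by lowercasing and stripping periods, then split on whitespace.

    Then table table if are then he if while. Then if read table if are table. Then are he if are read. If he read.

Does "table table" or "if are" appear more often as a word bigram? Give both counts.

"table table": 1 occurrence
"if are": 3 occurrences

"if are" (3 vs 1)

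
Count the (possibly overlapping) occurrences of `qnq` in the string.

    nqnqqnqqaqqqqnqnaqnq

4

Sliding a length-3 window over the 20 characters (18 positions):
  position 2–4: qnq
  position 5–7: qnq
  position 13–15: qnq
  position 18–20: qnq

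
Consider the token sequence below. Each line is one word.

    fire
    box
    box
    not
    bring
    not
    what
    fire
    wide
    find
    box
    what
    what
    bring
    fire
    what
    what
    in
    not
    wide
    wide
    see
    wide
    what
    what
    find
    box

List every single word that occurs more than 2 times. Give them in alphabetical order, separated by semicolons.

Unigram counts meeting the condition (more than 2 times):
  box: 4
  fire: 3
  not: 3
  what: 7
  wide: 4

box; fire; not; what; wide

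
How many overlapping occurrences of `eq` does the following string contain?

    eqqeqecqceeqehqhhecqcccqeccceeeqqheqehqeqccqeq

7

Sliding a length-2 window over the 46 characters (45 positions):
  position 1–2: eq
  position 4–5: eq
  position 11–12: eq
  position 31–32: eq
  position 35–36: eq
  position 40–41: eq
  position 45–46: eq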